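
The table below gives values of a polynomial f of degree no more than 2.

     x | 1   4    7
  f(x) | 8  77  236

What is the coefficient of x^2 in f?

Write f(x) = ax^2 + bx + c. Substituting each data point gives a linear system:
  a + b + c = 8
  16a + 4b + c = 77
  49a + 7b + c = 236
Solving the system yields a = 5, b = -2, c = 5.
So f(x) = 5x^2 - 2x + 5.
The leading coefficient is 5.

5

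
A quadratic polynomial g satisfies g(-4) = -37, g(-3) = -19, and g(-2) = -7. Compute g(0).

-1

Using the Lagrange interpolation formula with nodes -4, -3, -2:
  L_0(x) = (x + 3)(x + 2) / 2
  L_1(x) = (x + 4)(x + 2) / -1
  L_2(x) = (x + 4)(x + 3) / 2
Then g(x) = -37·L_0(x) - 19·L_1(x) - 7·L_2(x).
Expanding and collecting terms gives g(x) = -3x^2 - 3x - 1.
Evaluating at x = 0: g(0) = -1.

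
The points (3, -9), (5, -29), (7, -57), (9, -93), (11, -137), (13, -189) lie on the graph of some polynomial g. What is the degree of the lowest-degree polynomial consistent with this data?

Forward differences of the values at t = 3, 5, 7, 9, 11, 13:
  g  : -9  -29  -57  -93  -137  -189
  Δ  : -20  -28  -36  -44  -52
  Δ^2: -8  -8  -8  -8
  Δ^3: 0  0  0
  Δ^4: 0  0
  Δ^5: 0
The second differences are constant (-8) and nonzero, while all higher differences vanish, so the minimal degree is 2.

2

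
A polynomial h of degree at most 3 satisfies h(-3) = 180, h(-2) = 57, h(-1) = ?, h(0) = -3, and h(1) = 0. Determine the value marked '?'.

6

On equispaced nodes a degree-3 polynomial has vanishing fourth forward difference, so
  h(-3) - 4·h(-2) + 6·h(-1) - 4·h(0) + h(1) = 0.
Substituting the known values and solving for h(-1):
  6·h(-1) = 36
  h(-1) = 6.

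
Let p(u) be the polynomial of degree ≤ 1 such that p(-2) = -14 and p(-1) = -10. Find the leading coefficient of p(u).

Write p(u) = au + b. Substituting each data point gives a linear system:
  -2a + b = -14
  -a + b = -10
Solving the system yields a = 4, b = -6.
So p(u) = 4u - 6.
The leading coefficient is 4.

4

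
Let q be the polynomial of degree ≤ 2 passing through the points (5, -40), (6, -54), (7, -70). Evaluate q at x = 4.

Using the Lagrange interpolation formula with nodes 5, 6, 7:
  L_0(x) = (x - 6)(x - 7) / 2
  L_1(x) = (x - 5)(x - 7) / -1
  L_2(x) = (x - 5)(x - 6) / 2
Then q(x) = -40·L_0(x) - 54·L_1(x) - 70·L_2(x).
Expanding and collecting terms gives q(x) = -x^2 - 3x.
Evaluating at x = 4: q(4) = -28.

-28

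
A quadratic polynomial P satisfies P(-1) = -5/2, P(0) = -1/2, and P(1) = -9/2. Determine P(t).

P(t) = -3t^2 - t - 1/2

Using the Lagrange interpolation formula with nodes -1, 0, 1:
  L_0(t) = t(t - 1) / 2
  L_1(t) = (t + 1)(t - 1) / -1
  L_2(t) = (t + 1)t / 2
Then P(t) = -5/2·L_0(t) - 1/2·L_1(t) - 9/2·L_2(t).
Expanding and collecting terms gives P(t) = -3t^2 - t - 1/2.
Check: P(1) = -9/2. ✓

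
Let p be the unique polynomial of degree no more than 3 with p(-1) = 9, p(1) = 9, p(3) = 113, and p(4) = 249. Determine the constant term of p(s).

Write p(s) = as^3 + bs^2 + cs + d. Substituting each data point gives a linear system:
  -a + b - c + d = 9
  a + b + c + d = 9
  27a + 9b + 3c + d = 113
  64a + 16b + 4c + d = 249
Solving the system yields a = 3, b = 4, c = -3, d = 5.
So p(s) = 3s^3 + 4s^2 - 3s + 5.
The constant term is 5.

5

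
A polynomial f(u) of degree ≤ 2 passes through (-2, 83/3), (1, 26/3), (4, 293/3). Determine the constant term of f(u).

Write f(u) = au^2 + bu + c. Substituting each data point gives a linear system:
  4a - 2b + c = 83/3
  a + b + c = 26/3
  16a + 4b + c = 293/3
Solving the system yields a = 6, b = -1/3, c = 3.
So f(u) = 6u² - (1/3)u + 3.
The constant term is 3.

3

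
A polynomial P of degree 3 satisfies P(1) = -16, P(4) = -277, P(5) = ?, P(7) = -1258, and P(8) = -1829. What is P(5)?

-500

The 4 known points determine the degree-3 polynomial uniquely.
Write P(x) = ax^3 + bx^2 + cx + d. Substituting each data point gives a linear system:
  a + b + c + d = -16
  64a + 16b + 4c + d = -277
  343a + 49b + 7c + d = -1258
  512a + 64b + 8c + d = -1829
Solving the system yields a = -3, b = -4, c = -4, d = -5.
So P(x) = -3x³ - 4x² - 4x - 5.
Then P(5) = -500.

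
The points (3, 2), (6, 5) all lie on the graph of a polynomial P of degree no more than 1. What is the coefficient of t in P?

Write P(t) = at + b. Substituting each data point gives a linear system:
  3a + b = 2
  6a + b = 5
Solving the system yields a = 1, b = -1.
So P(t) = t - 1.
The leading coefficient is 1.

1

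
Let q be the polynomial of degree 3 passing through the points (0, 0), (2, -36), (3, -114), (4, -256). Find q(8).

-1824

Using the Lagrange interpolation formula with nodes 0, 2, 3, 4:
  L_0(x) = (x - 2)(x - 3)(x - 4) / -24
  L_1(x) = x(x - 3)(x - 4) / 4
  L_2(x) = x(x - 2)(x - 4) / -3
  L_3(x) = x(x - 2)(x - 3) / 8
Then q(x) = 0·L_0(x) - 36·L_1(x) - 114·L_2(x) - 256·L_3(x).
Expanding and collecting terms gives q(x) = -3x³ - 5x² + 4x.
Evaluating at x = 8: q(8) = -1824.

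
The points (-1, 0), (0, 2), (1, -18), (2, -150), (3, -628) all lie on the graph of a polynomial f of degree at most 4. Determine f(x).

Write f(x) = ax^4 + bx^3 + cx^2 + dx + e. Substituting each data point gives a linear system:
  a - b + c - d + e = 0
  e = 2
  a + b + c + d + e = -18
  16a + 8b + 4c + 2d + e = -150
  81a + 27b + 9c + 3d + e = -628
Solving the system yields a = -6, b = -3, c = -5, d = -6, e = 2.
So f(x) = -6x⁴ - 3x³ - 5x² - 6x + 2.
Check: f(3) = -628. ✓

f(x) = -6x^4 - 3x^3 - 5x^2 - 6x + 2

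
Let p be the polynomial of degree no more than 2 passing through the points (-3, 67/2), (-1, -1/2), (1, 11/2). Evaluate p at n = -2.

Write p(n) = an^2 + bn + c. Substituting each data point gives a linear system:
  9a - 3b + c = 67/2
  a - b + c = -1/2
  a + b + c = 11/2
Solving the system yields a = 5, b = 3, c = -5/2.
So p(n) = 5n² + 3n - 5/2.
Then p(-2) = 23/2.

23/2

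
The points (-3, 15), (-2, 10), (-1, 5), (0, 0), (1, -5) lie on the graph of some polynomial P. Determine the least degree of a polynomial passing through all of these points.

Forward differences of the values at x = -3, -2, -1, 0, 1:
  P  : 15  10  5  0  -5
  Δ  : -5  -5  -5  -5
  Δ^2: 0  0  0
  Δ^3: 0  0
  Δ^4: 0
The first differences are constant (-5) and nonzero, while all higher differences vanish, so the minimal degree is 1.

1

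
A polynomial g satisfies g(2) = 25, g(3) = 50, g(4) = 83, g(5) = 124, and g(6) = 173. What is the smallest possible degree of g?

2

Forward differences of the values at t = 2, 3, 4, 5, 6:
  g  : 25  50  83  124  173
  Δ  : 25  33  41  49
  Δ^2: 8  8  8
  Δ^3: 0  0
  Δ^4: 0
The second differences are constant (8) and nonzero, while all higher differences vanish, so the minimal degree is 2.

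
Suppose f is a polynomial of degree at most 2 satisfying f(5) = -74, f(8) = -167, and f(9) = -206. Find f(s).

f(s) = -2s^2 - 5s + 1

Using the Lagrange interpolation formula with nodes 5, 8, 9:
  L_0(s) = (s - 8)(s - 9) / 12
  L_1(s) = (s - 5)(s - 9) / -3
  L_2(s) = (s - 5)(s - 8) / 4
Then f(s) = -74·L_0(s) - 167·L_1(s) - 206·L_2(s).
Expanding and collecting terms gives f(s) = -2s² - 5s + 1.
Check: f(5) = -74. ✓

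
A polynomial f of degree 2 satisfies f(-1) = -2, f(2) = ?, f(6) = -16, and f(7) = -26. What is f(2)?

The 3 known points determine the degree-2 polynomial uniquely.
Write f(x) = ax^2 + bx + c. Substituting each data point gives a linear system:
  a - b + c = -2
  36a + 6b + c = -16
  49a + 7b + c = -26
Solving the system yields a = -1, b = 3, c = 2.
So f(x) = -x^2 + 3x + 2.
Then f(2) = 4.

4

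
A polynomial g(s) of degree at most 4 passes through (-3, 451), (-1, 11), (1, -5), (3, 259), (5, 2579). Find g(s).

Write g(s) = as^4 + bs^3 + cs^2 + ds + e. Substituting each data point gives a linear system:
  81a - 27b + 9c - 3d + e = 451
  a - b + c - d + e = 11
  a + b + c + d + e = -5
  81a + 27b + 9c + 3d + e = 259
  625a + 125b + 25c + 5d + e = 2579
Solving the system yields a = 5, b = -3, c = -6, d = -5, e = 4.
So g(s) = 5s^4 - 3s^3 - 6s^2 - 5s + 4.
Check: g(5) = 2579. ✓

g(s) = 5s^4 - 3s^3 - 6s^2 - 5s + 4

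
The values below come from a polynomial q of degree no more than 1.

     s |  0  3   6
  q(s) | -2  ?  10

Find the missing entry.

On equispaced nodes a degree-1 polynomial has vanishing second forward difference, so
  q(0) - 2·q(3) + q(6) = 0.
Substituting the known values and solving for q(3):
  -2·q(3) = -8
  q(3) = 4.

4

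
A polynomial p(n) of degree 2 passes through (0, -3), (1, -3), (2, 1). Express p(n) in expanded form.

p(n) = 2n^2 - 2n - 3

Write p(n) = an^2 + bn + c. Substituting each data point gives a linear system:
  c = -3
  a + b + c = -3
  4a + 2b + c = 1
Solving the system yields a = 2, b = -2, c = -3.
So p(n) = 2n^2 - 2n - 3.
Check: p(0) = -3. ✓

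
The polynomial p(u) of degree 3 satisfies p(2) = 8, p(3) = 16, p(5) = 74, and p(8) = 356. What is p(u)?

p(u) = u^3 - 3u^2 + 4u + 4

Write p(u) = au^3 + bu^2 + cu + d. Substituting each data point gives a linear system:
  8a + 4b + 2c + d = 8
  27a + 9b + 3c + d = 16
  125a + 25b + 5c + d = 74
  512a + 64b + 8c + d = 356
Solving the system yields a = 1, b = -3, c = 4, d = 4.
So p(u) = u^3 - 3u^2 + 4u + 4.
Check: p(2) = 8. ✓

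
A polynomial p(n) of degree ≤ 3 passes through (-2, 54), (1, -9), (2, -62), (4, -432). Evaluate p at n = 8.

-3236

Using the Lagrange interpolation formula with nodes -2, 1, 2, 4:
  L_0(n) = (n - 1)(n - 2)(n - 4) / -72
  L_1(n) = (n + 2)(n - 2)(n - 4) / 9
  L_2(n) = (n + 2)(n - 1)(n - 4) / -8
  L_3(n) = (n + 2)(n - 1)(n - 2) / 36
Then p(n) = 54·L_0(n) - 9·L_1(n) - 62·L_2(n) - 432·L_3(n).
Expanding and collecting terms gives p(n) = -6n³ - 2n² - 5n + 4.
Evaluating at n = 8: p(8) = -3236.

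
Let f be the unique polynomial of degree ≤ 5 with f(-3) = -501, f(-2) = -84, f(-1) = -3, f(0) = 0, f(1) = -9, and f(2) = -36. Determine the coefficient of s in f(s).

-4

Write f(s) = as^5 + bs^4 + cs^3 + ds^2 + es + k. Substituting each data point gives a linear system:
  -243a + 81b - 27c + 9d - 3e + k = -501
  -32a + 16b - 8c + 4d - 2e + k = -84
  -a + b - c + d - e + k = -3
  k = 0
  a + b + c + d + e + k = -9
  32a + 16b + 8c + 4d + 2e + k = -36
Solving the system yields a = 1, b = -3, c = 0, d = -3, e = -4, k = 0.
So f(s) = s⁵ - 3s⁴ - 3s² - 4s.
The coefficient of s is -4.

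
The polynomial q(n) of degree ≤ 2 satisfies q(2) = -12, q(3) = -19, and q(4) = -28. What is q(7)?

Forward differences of the values at n = 2, 3, 4:
  q  : -12  -19  -28
  Δ  : -7  -9
  Δ^2: -2
The second differences are constant, confirming degree 2.
Interpolating (Newton forward form) and evaluating at n = 7 gives q(7) = -67.

-67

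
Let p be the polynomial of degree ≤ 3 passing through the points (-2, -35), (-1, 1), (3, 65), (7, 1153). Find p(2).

13

Using the Lagrange interpolation formula with nodes -2, -1, 3, 7:
  L_0(t) = (t + 1)(t - 3)(t - 7) / -45
  L_1(t) = (t + 2)(t - 3)(t - 7) / 32
  L_2(t) = (t + 2)(t + 1)(t - 7) / -80
  L_3(t) = (t + 2)(t + 1)(t - 3) / 288
Then p(t) = -35·L_0(t) + 1·L_1(t) + 65·L_2(t) + 1153·L_3(t).
Expanding and collecting terms gives p(t) = 4t^3 - 4t^2 - 4t + 5.
Evaluating at t = 2: p(2) = 13.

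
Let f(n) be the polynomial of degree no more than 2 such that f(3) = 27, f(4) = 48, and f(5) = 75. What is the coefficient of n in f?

0

Write f(n) = an^2 + bn + c. Substituting each data point gives a linear system:
  9a + 3b + c = 27
  16a + 4b + c = 48
  25a + 5b + c = 75
Solving the system yields a = 3, b = 0, c = 0.
So f(n) = 3n².
The coefficient of n is 0.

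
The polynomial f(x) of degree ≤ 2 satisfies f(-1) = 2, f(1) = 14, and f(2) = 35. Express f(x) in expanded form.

f(x) = 5x^2 + 6x + 3

Using the Lagrange interpolation formula with nodes -1, 1, 2:
  L_0(x) = (x - 1)(x - 2) / 6
  L_1(x) = (x + 1)(x - 2) / -2
  L_2(x) = (x + 1)(x - 1) / 3
Then f(x) = 2·L_0(x) + 14·L_1(x) + 35·L_2(x).
Expanding and collecting terms gives f(x) = 5x^2 + 6x + 3.
Check: f(2) = 35. ✓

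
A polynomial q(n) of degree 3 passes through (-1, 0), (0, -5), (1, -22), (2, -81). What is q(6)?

-1337

Using the Lagrange interpolation formula with nodes -1, 0, 1, 2:
  L_0(n) = n(n - 1)(n - 2) / -6
  L_1(n) = (n + 1)(n - 1)(n - 2) / 2
  L_2(n) = (n + 1)n(n - 2) / -2
  L_3(n) = (n + 1)n(n - 1) / 6
Then q(n) = 0·L_0(n) - 5·L_1(n) - 22·L_2(n) - 81·L_3(n).
Expanding and collecting terms gives q(n) = -5n³ - 6n² - 6n - 5.
Evaluating at n = 6: q(6) = -1337.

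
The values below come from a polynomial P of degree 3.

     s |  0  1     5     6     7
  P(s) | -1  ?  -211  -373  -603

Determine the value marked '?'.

The 4 known points determine the degree-3 polynomial uniquely.
Write P(s) = as^3 + bs^2 + cs + d. Substituting each data point gives a linear system:
  d = -1
  125a + 25b + 5c + d = -211
  216a + 36b + 6c + d = -373
  343a + 49b + 7c + d = -603
Solving the system yields a = -2, b = 2, c = -2, d = -1.
So P(s) = -2s³ + 2s² - 2s - 1.
Then P(1) = -3.

-3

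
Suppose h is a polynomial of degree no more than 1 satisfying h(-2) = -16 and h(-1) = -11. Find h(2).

4

Write h(s) = as + b. Substituting each data point gives a linear system:
  -2a + b = -16
  -a + b = -11
Solving the system yields a = 5, b = -6.
So h(s) = 5s - 6.
Then h(2) = 4.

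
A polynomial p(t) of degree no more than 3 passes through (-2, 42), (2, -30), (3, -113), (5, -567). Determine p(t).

p(t) = -5t^3 + 2t^2 + 2t - 2

Write p(t) = at^3 + bt^2 + ct + d. Substituting each data point gives a linear system:
  -8a + 4b - 2c + d = 42
  8a + 4b + 2c + d = -30
  27a + 9b + 3c + d = -113
  125a + 25b + 5c + d = -567
Solving the system yields a = -5, b = 2, c = 2, d = -2.
So p(t) = -5t³ + 2t² + 2t - 2.
Check: p(2) = -30. ✓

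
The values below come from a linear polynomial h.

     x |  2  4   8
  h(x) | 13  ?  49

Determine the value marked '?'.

The 2 known points determine the degree-1 polynomial uniquely.
Write h(x) = ax + b. Substituting each data point gives a linear system:
  2a + b = 13
  8a + b = 49
Solving the system yields a = 6, b = 1.
So h(x) = 6x + 1.
Then h(4) = 25.

25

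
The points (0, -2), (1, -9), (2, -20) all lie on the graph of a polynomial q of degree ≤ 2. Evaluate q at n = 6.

Write q(n) = an^2 + bn + c. Substituting each data point gives a linear system:
  c = -2
  a + b + c = -9
  4a + 2b + c = -20
Solving the system yields a = -2, b = -5, c = -2.
So q(n) = -2n² - 5n - 2.
Then q(6) = -104.

-104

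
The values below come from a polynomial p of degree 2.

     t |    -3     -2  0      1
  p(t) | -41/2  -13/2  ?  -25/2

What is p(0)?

-5/2

The 3 known points determine the degree-2 polynomial uniquely.
Write p(t) = at^2 + bt + c. Substituting each data point gives a linear system:
  9a - 3b + c = -41/2
  4a - 2b + c = -13/2
  a + b + c = -25/2
Solving the system yields a = -4, b = -6, c = -5/2.
So p(t) = -4t^2 - 6t - 5/2.
Then p(0) = -5/2.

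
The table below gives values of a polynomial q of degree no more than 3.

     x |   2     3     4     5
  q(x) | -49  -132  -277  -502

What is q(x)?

q(x) = -3x^3 - 4x^2 - 6x + 3

Write q(x) = ax^3 + bx^2 + cx + d. Substituting each data point gives a linear system:
  8a + 4b + 2c + d = -49
  27a + 9b + 3c + d = -132
  64a + 16b + 4c + d = -277
  125a + 25b + 5c + d = -502
Solving the system yields a = -3, b = -4, c = -6, d = 3.
So q(x) = -3x³ - 4x² - 6x + 3.
Check: q(3) = -132. ✓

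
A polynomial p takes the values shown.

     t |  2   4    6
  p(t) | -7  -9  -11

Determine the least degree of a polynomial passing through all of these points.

Forward differences of the values at t = 2, 4, 6:
  p  : -7  -9  -11
  Δ  : -2  -2
  Δ^2: 0
The first differences are constant (-2) and nonzero, while all higher differences vanish, so the minimal degree is 1.

1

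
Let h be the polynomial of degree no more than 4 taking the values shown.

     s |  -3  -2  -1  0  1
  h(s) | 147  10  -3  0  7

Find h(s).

Using the Lagrange interpolation formula with nodes -3, -2, -1, 0, 1:
  L_0(s) = (s + 2)(s + 1)s(s - 1) / 24
  L_1(s) = (s + 3)(s + 1)s(s - 1) / -6
  L_2(s) = (s + 3)(s + 2)s(s - 1) / 4
  L_3(s) = (s + 3)(s + 2)(s + 1)(s - 1) / -6
  L_4(s) = (s + 3)(s + 2)(s + 1)s / 24
Then h(s) = 147·L_0(s) + 10·L_1(s) - 3·L_2(s) + 0·L_3(s) + 7·L_4(s).
Expanding and collecting terms gives h(s) = 4s^4 + 6s^3 - 2s^2 - s.
Check: h(-3) = 147. ✓

h(s) = 4s^4 + 6s^3 - 2s^2 - s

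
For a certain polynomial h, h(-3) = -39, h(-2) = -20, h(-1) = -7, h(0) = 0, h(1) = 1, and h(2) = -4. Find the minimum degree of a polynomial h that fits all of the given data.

2

Forward differences of the values at s = -3, -2, -1, 0, 1, 2:
  h  : -39  -20  -7  0  1  -4
  Δ  : 19  13  7  1  -5
  Δ^2: -6  -6  -6  -6
  Δ^3: 0  0  0
  Δ^4: 0  0
  Δ^5: 0
The second differences are constant (-6) and nonzero, while all higher differences vanish, so the minimal degree is 2.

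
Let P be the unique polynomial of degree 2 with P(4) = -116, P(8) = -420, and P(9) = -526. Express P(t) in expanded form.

P(t) = -6t^2 - 4t - 4

Write P(t) = at^2 + bt + c. Substituting each data point gives a linear system:
  16a + 4b + c = -116
  64a + 8b + c = -420
  81a + 9b + c = -526
Solving the system yields a = -6, b = -4, c = -4.
So P(t) = -6t^2 - 4t - 4.
Check: P(4) = -116. ✓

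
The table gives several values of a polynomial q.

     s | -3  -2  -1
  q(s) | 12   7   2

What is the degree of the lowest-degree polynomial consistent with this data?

Forward differences of the values at s = -3, -2, -1:
  q  : 12  7  2
  Δ  : -5  -5
  Δ^2: 0
The first differences are constant (-5) and nonzero, while all higher differences vanish, so the minimal degree is 1.

1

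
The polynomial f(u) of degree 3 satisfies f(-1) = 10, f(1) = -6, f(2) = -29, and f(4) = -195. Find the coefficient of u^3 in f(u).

-3

Write f(u) = au^3 + bu^2 + cu + d. Substituting each data point gives a linear system:
  -a + b - c + d = 10
  a + b + c + d = -6
  8a + 4b + 2c + d = -29
  64a + 16b + 4c + d = -195
Solving the system yields a = -3, b = 1, c = -5, d = 1.
So f(u) = -3u^3 + u^2 - 5u + 1.
The leading coefficient is -3.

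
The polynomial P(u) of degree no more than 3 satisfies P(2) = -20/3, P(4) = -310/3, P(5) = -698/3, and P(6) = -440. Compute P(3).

-34

Write P(u) = au^3 + bu^2 + cu + d. Substituting each data point gives a linear system:
  8a + 4b + 2c + d = -20/3
  64a + 16b + 4c + d = -310/3
  125a + 25b + 5c + d = -698/3
  216a + 36b + 6c + d = -440
Solving the system yields a = -3, b = 6, c = -1/3, d = -6.
So P(u) = -3u^3 + 6u^2 - (1/3)u - 6.
Then P(3) = -34.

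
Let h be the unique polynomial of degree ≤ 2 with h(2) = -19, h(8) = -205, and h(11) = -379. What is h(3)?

Using the Lagrange interpolation formula with nodes 2, 8, 11:
  L_0(n) = (n - 8)(n - 11) / 54
  L_1(n) = (n - 2)(n - 11) / -18
  L_2(n) = (n - 2)(n - 8) / 27
Then h(n) = -19·L_0(n) - 205·L_1(n) - 379·L_2(n).
Expanding and collecting terms gives h(n) = -3n² - n - 5.
Evaluating at n = 3: h(3) = -35.

-35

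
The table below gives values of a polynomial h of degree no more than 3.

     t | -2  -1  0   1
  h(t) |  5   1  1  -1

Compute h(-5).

Write h(t) = at^3 + bt^2 + ct + d. Substituting each data point gives a linear system:
  -8a + 4b - 2c + d = 5
  -a + b - c + d = 1
  d = 1
  a + b + c + d = -1
Solving the system yields a = -1, b = -1, c = 0, d = 1.
So h(t) = -t³ - t² + 1.
Then h(-5) = 101.

101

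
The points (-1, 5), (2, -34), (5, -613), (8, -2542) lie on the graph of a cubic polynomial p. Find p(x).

p(x) = -5x^3 + 2x + 2

Using the Lagrange interpolation formula with nodes -1, 2, 5, 8:
  L_0(x) = (x - 2)(x - 5)(x - 8) / -162
  L_1(x) = (x + 1)(x - 5)(x - 8) / 54
  L_2(x) = (x + 1)(x - 2)(x - 8) / -54
  L_3(x) = (x + 1)(x - 2)(x - 5) / 162
Then p(x) = 5·L_0(x) - 34·L_1(x) - 613·L_2(x) - 2542·L_3(x).
Expanding and collecting terms gives p(x) = -5x³ + 2x + 2.
Check: p(5) = -613. ✓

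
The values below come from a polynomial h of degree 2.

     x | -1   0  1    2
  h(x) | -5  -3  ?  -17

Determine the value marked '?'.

-7

The 3 known points determine the degree-2 polynomial uniquely.
Write h(x) = ax^2 + bx + c. Substituting each data point gives a linear system:
  a - b + c = -5
  c = -3
  4a + 2b + c = -17
Solving the system yields a = -3, b = -1, c = -3.
So h(x) = -3x² - x - 3.
Then h(1) = -7.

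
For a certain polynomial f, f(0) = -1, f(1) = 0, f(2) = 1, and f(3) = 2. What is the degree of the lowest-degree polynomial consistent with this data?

1

Forward differences of the values at s = 0, 1, 2, 3:
  f  : -1  0  1  2
  Δ  : 1  1  1
  Δ^2: 0  0
  Δ^3: 0
The first differences are constant (1) and nonzero, while all higher differences vanish, so the minimal degree is 1.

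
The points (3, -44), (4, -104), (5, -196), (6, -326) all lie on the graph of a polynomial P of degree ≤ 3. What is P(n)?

Write P(n) = an^3 + bn^2 + cn + d. Substituting each data point gives a linear system:
  27a + 9b + 3c + d = -44
  64a + 16b + 4c + d = -104
  125a + 25b + 5c + d = -196
  216a + 36b + 6c + d = -326
Solving the system yields a = -1, b = -4, c = 5, d = 4.
So P(n) = -n³ - 4n² + 5n + 4.
Check: P(4) = -104. ✓

P(n) = -n^3 - 4n^2 + 5n + 4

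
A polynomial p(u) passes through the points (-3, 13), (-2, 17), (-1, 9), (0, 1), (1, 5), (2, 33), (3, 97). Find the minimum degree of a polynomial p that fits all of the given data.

3

Forward differences of the values at u = -3, -2, -1, 0, 1, 2, 3:
  p  : 13  17  9  1  5  33  97
  Δ  : 4  -8  -8  4  28  64
  Δ^2: -12  0  12  24  36
  Δ^3: 12  12  12  12
  Δ^4: 0  0  0
  Δ^5: 0  0
  Δ^6: 0
The third differences are constant (12) and nonzero, while all higher differences vanish, so the minimal degree is 3.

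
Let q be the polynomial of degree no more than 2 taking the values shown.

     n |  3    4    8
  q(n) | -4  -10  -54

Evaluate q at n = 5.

-18

Write q(n) = an^2 + bn + c. Substituting each data point gives a linear system:
  9a + 3b + c = -4
  16a + 4b + c = -10
  64a + 8b + c = -54
Solving the system yields a = -1, b = 1, c = 2.
So q(n) = -n² + n + 2.
Then q(5) = -18.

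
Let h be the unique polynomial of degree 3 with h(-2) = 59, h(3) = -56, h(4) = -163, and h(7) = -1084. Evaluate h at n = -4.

Write h(n) = an^3 + bn^2 + cn + d. Substituting each data point gives a linear system:
  -8a + 4b - 2c + d = 59
  27a + 9b + 3c + d = -56
  64a + 16b + 4c + d = -163
  343a + 49b + 7c + d = -1084
Solving the system yields a = -4, b = 6, c = -1, d = 1.
So h(n) = -4n^3 + 6n^2 - n + 1.
Then h(-4) = 357.

357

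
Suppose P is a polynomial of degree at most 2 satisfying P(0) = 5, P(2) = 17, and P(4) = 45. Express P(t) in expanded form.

P(t) = 2t^2 + 2t + 5

Write P(t) = at^2 + bt + c. Substituting each data point gives a linear system:
  c = 5
  4a + 2b + c = 17
  16a + 4b + c = 45
Solving the system yields a = 2, b = 2, c = 5.
So P(t) = 2t² + 2t + 5.
Check: P(2) = 17. ✓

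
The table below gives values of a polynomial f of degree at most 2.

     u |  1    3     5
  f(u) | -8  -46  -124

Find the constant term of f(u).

Write f(u) = au^2 + bu + c. Substituting each data point gives a linear system:
  a + b + c = -8
  9a + 3b + c = -46
  25a + 5b + c = -124
Solving the system yields a = -5, b = 1, c = -4.
So f(u) = -5u^2 + u - 4.
The constant term is -4.

-4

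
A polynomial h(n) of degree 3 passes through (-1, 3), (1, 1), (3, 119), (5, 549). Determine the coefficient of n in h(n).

Write h(n) = an^3 + bn^2 + cn + d. Substituting each data point gives a linear system:
  -a + b - c + d = 3
  a + b + c + d = 1
  27a + 9b + 3c + d = 119
  125a + 25b + 5c + d = 549
Solving the system yields a = 4, b = 3, c = -5, d = -1.
So h(n) = 4n³ + 3n² - 5n - 1.
The coefficient of n is -5.

-5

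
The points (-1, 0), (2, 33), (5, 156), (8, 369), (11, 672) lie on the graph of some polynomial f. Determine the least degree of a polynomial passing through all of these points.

2

Forward differences of the values at t = -1, 2, 5, 8, 11:
  f  : 0  33  156  369  672
  Δ  : 33  123  213  303
  Δ^2: 90  90  90
  Δ^3: 0  0
  Δ^4: 0
The second differences are constant (90) and nonzero, while all higher differences vanish, so the minimal degree is 2.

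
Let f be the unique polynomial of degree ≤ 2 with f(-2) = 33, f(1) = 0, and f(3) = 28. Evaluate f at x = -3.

Write f(x) = ax^2 + bx + c. Substituting each data point gives a linear system:
  4a - 2b + c = 33
  a + b + c = 0
  9a + 3b + c = 28
Solving the system yields a = 5, b = -6, c = 1.
So f(x) = 5x² - 6x + 1.
Then f(-3) = 64.

64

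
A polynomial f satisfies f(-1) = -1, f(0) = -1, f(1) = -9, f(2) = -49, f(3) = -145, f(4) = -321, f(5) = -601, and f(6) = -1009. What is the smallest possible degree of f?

3

Forward differences of the values at s = -1, 0, 1, 2, 3, 4, 5, 6:
  f  : -1  -1  -9  -49  -145  -321  -601  -1009
  Δ  : 0  -8  -40  -96  -176  -280  -408
  Δ^2: -8  -32  -56  -80  -104  -128
  Δ^3: -24  -24  -24  -24  -24
  Δ^4: 0  0  0  0
  Δ^5: 0  0  0
  Δ^6: 0  0
  Δ^7: 0
The third differences are constant (-24) and nonzero, while all higher differences vanish, so the minimal degree is 3.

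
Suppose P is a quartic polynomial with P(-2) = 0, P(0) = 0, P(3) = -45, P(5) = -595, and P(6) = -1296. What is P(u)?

Write P(u) = au^4 + bu^3 + cu^2 + du + e. Substituting each data point gives a linear system:
  16a - 8b + 4c - 2d + e = 0
  e = 0
  81a + 27b + 9c + 3d + e = -45
  625a + 125b + 25c + 5d + e = -595
  1296a + 216b + 36c + 6d + e = -1296
Solving the system yields a = -1, b = -1, c = 5, d = 6, e = 0.
So P(u) = -u⁴ - u³ + 5u² + 6u.
Check: P(3) = -45. ✓

P(u) = -u^4 - u^3 + 5u^2 + 6u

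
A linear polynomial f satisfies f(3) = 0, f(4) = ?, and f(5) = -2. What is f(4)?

-1

The 2 known points determine the degree-1 polynomial uniquely.
Write f(x) = ax + b. Substituting each data point gives a linear system:
  3a + b = 0
  5a + b = -2
Solving the system yields a = -1, b = 3.
So f(x) = -x + 3.
Then f(4) = -1.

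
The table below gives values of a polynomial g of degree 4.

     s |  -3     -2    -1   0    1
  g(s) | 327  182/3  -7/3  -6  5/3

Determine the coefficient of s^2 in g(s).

5/3

Write g(s) = as^4 + bs^3 + cs^2 + ds + e. Substituting each data point gives a linear system:
  81a - 27b + 9c - 3d + e = 327
  16a - 8b + 4c - 2d + e = 182/3
  a - b + c - d + e = -7/3
  e = -6
  a + b + c + d + e = 5/3
Solving the system yields a = 4, b = 0, c = 5/3, d = 2, e = -6.
So g(s) = 4s^4 + (5/3)s^2 + 2s - 6.
The coefficient of s^2 is 5/3.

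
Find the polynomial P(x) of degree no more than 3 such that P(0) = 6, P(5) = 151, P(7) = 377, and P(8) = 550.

P(x) = x^3 + 4x + 6

Using the Lagrange interpolation formula with nodes 0, 5, 7, 8:
  L_0(x) = (x - 5)(x - 7)(x - 8) / -280
  L_1(x) = x(x - 7)(x - 8) / 30
  L_2(x) = x(x - 5)(x - 8) / -14
  L_3(x) = x(x - 5)(x - 7) / 24
Then P(x) = 6·L_0(x) + 151·L_1(x) + 377·L_2(x) + 550·L_3(x).
Expanding and collecting terms gives P(x) = x³ + 4x + 6.
Check: P(5) = 151. ✓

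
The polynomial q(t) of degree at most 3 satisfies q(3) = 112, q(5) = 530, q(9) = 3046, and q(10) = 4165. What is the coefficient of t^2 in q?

Write q(t) = at^3 + bt^2 + ct + d. Substituting each data point gives a linear system:
  27a + 9b + 3c + d = 112
  125a + 25b + 5c + d = 530
  729a + 81b + 9c + d = 3046
  1000a + 100b + 10c + d = 4165
Solving the system yields a = 4, b = 2, c = -3, d = -5.
So q(t) = 4t^3 + 2t^2 - 3t - 5.
The coefficient of t^2 is 2.

2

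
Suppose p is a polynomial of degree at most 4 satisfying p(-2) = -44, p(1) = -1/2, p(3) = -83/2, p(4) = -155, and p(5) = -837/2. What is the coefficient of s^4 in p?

Write p(s) = as^4 + bs^3 + cs^2 + ds + e. Substituting each data point gives a linear system:
  16a - 8b + 4c - 2d + e = -44
  a + b + c + d + e = -1/2
  81a + 27b + 9c + 3d + e = -83/2
  256a + 64b + 16c + 4d + e = -155
  625a + 125b + 25c + 5d + e = -837/2
Solving the system yields a = -1, b = 2, c = -2, d = 3/2, e = -1.
So p(s) = -s^4 + 2s^3 - 2s^2 + (3/2)s - 1.
The leading coefficient is -1.

-1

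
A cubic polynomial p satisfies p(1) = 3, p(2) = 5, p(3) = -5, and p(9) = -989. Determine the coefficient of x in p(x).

Write p(x) = ax^3 + bx^2 + cx + d. Substituting each data point gives a linear system:
  a + b + c + d = 3
  8a + 4b + 2c + d = 5
  27a + 9b + 3c + d = -5
  729a + 81b + 9c + d = -989
Solving the system yields a = -2, b = 6, c = -2, d = 1.
So p(x) = -2x^3 + 6x^2 - 2x + 1.
The coefficient of x is -2.

-2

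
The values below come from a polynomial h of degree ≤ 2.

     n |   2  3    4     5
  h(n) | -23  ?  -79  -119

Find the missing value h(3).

-47

The 3 known points determine the degree-2 polynomial uniquely.
Write h(n) = an^2 + bn + c. Substituting each data point gives a linear system:
  4a + 2b + c = -23
  16a + 4b + c = -79
  25a + 5b + c = -119
Solving the system yields a = -4, b = -4, c = 1.
So h(n) = -4n^2 - 4n + 1.
Then h(3) = -47.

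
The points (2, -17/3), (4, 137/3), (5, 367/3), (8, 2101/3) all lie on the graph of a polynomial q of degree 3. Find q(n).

Write q(n) = an^3 + bn^2 + cn + d. Substituting each data point gives a linear system:
  8a + 4b + 2c + d = -17/3
  64a + 16b + 4c + d = 137/3
  125a + 25b + 5c + d = 367/3
  512a + 64b + 8c + d = 2101/3
Solving the system yields a = 2, b = -5, c = -1/3, d = -1.
So q(n) = 2n^3 - 5n^2 - (1/3)n - 1.
Check: q(8) = 2101/3. ✓

q(n) = 2n^3 - 5n^2 - (1/3)n - 1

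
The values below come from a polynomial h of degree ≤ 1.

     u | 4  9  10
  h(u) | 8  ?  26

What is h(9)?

The 2 known points determine the degree-1 polynomial uniquely.
Write h(u) = au + b. Substituting each data point gives a linear system:
  4a + b = 8
  10a + b = 26
Solving the system yields a = 3, b = -4.
So h(u) = 3u - 4.
Then h(9) = 23.

23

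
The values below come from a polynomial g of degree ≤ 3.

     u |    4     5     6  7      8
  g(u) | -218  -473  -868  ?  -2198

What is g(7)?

The 4 known points determine the degree-3 polynomial uniquely.
Write g(u) = au^3 + bu^2 + cu + d. Substituting each data point gives a linear system:
  64a + 16b + 4c + d = -218
  125a + 25b + 5c + d = -473
  216a + 36b + 6c + d = -868
  512a + 64b + 8c + d = -2198
Solving the system yields a = -5, b = 5, c = 5, d = 2.
So g(u) = -5u^3 + 5u^2 + 5u + 2.
Then g(7) = -1433.

-1433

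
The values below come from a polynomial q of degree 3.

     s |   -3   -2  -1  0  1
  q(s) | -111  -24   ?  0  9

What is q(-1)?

1

The 4 known points determine the degree-3 polynomial uniquely.
Write q(s) = as^3 + bs^2 + cs + d. Substituting each data point gives a linear system:
  -27a + 9b - 3c + d = -111
  -8a + 4b - 2c + d = -24
  d = 0
  a + b + c + d = 9
Solving the system yields a = 6, b = 5, c = -2, d = 0.
So q(s) = 6s^3 + 5s^2 - 2s.
Then q(-1) = 1.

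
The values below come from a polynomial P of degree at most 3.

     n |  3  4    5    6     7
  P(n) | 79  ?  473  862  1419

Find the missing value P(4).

222

On equispaced nodes a degree-3 polynomial has vanishing fourth forward difference, so
  P(3) - 4·P(4) + 6·P(5) - 4·P(6) + P(7) = 0.
Substituting the known values and solving for P(4):
  -4·P(4) = -888
  P(4) = 222.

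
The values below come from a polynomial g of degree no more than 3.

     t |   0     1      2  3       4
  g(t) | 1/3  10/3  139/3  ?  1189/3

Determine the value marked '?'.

496/3

The 4 known points determine the degree-3 polynomial uniquely.
Write g(t) = at^3 + bt^2 + ct + d. Substituting each data point gives a linear system:
  d = 1/3
  a + b + c + d = 10/3
  8a + 4b + 2c + d = 139/3
  64a + 16b + 4c + d = 1189/3
Solving the system yields a = 6, b = 2, c = -5, d = 1/3.
So g(t) = 6t³ + 2t² - 5t + 1/3.
Then g(3) = 496/3.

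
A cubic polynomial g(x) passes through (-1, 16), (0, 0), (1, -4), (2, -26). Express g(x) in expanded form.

g(x) = -5x^3 + 6x^2 - 5x

Write g(x) = ax^3 + bx^2 + cx + d. Substituting each data point gives a linear system:
  -a + b - c + d = 16
  d = 0
  a + b + c + d = -4
  8a + 4b + 2c + d = -26
Solving the system yields a = -5, b = 6, c = -5, d = 0.
So g(x) = -5x³ + 6x² - 5x.
Check: g(0) = 0. ✓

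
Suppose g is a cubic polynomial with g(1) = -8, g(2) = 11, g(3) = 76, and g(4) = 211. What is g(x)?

g(x) = 4x^3 - x^2 - 6x - 5

Using the Lagrange interpolation formula with nodes 1, 2, 3, 4:
  L_0(x) = (x - 2)(x - 3)(x - 4) / -6
  L_1(x) = (x - 1)(x - 3)(x - 4) / 2
  L_2(x) = (x - 1)(x - 2)(x - 4) / -2
  L_3(x) = (x - 1)(x - 2)(x - 3) / 6
Then g(x) = -8·L_0(x) + 11·L_1(x) + 76·L_2(x) + 211·L_3(x).
Expanding and collecting terms gives g(x) = 4x^3 - x^2 - 6x - 5.
Check: g(3) = 76. ✓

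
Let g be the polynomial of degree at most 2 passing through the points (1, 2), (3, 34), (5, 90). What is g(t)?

g(t) = 3t^2 + 4t - 5

Using the Lagrange interpolation formula with nodes 1, 3, 5:
  L_0(t) = (t - 3)(t - 5) / 8
  L_1(t) = (t - 1)(t - 5) / -4
  L_2(t) = (t - 1)(t - 3) / 8
Then g(t) = 2·L_0(t) + 34·L_1(t) + 90·L_2(t).
Expanding and collecting terms gives g(t) = 3t^2 + 4t - 5.
Check: g(3) = 34. ✓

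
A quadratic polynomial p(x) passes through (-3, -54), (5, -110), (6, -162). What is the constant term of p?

Write p(x) = ax^2 + bx + c. Substituting each data point gives a linear system:
  9a - 3b + c = -54
  25a + 5b + c = -110
  36a + 6b + c = -162
Solving the system yields a = -5, b = 3, c = 0.
So p(x) = -5x^2 + 3x.
The constant term is 0.

0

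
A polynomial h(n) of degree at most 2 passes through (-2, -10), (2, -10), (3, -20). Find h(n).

h(n) = -2n^2 - 2

Using the Lagrange interpolation formula with nodes -2, 2, 3:
  L_0(n) = (n - 2)(n - 3) / 20
  L_1(n) = (n + 2)(n - 3) / -4
  L_2(n) = (n + 2)(n - 2) / 5
Then h(n) = -10·L_0(n) - 10·L_1(n) - 20·L_2(n).
Expanding and collecting terms gives h(n) = -2n² - 2.
Check: h(3) = -20. ✓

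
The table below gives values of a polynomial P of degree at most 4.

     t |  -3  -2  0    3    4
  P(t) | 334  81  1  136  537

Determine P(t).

P(t) = 3t^4 - 3t^3 - t^2 - 6t + 1

Write P(t) = at^4 + bt^3 + ct^2 + dt + e. Substituting each data point gives a linear system:
  81a - 27b + 9c - 3d + e = 334
  16a - 8b + 4c - 2d + e = 81
  e = 1
  81a + 27b + 9c + 3d + e = 136
  256a + 64b + 16c + 4d + e = 537
Solving the system yields a = 3, b = -3, c = -1, d = -6, e = 1.
So P(t) = 3t^4 - 3t^3 - t^2 - 6t + 1.
Check: P(0) = 1. ✓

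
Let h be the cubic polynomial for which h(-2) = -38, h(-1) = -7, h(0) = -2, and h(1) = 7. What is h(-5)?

-587

Forward differences of the values at u = -2, -1, 0, 1:
  h  : -38  -7  -2  7
  Δ  : 31  5  9
  Δ^2: -26  4
  Δ^3: 30
The third differences are constant, confirming degree 3.
Interpolating (Newton forward form) and evaluating at u = -5 gives h(-5) = -587.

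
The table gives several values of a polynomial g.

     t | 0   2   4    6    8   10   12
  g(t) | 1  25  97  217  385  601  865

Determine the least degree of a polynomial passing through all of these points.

2

Forward differences of the values at t = 0, 2, 4, 6, 8, 10, 12:
  g  : 1  25  97  217  385  601  865
  Δ  : 24  72  120  168  216  264
  Δ^2: 48  48  48  48  48
  Δ^3: 0  0  0  0
  Δ^4: 0  0  0
  Δ^5: 0  0
  Δ^6: 0
The second differences are constant (48) and nonzero, while all higher differences vanish, so the minimal degree is 2.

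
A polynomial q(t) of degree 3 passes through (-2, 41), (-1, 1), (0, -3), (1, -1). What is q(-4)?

349

Using the Lagrange interpolation formula with nodes -2, -1, 0, 1:
  L_0(t) = (t + 1)t(t - 1) / -6
  L_1(t) = (t + 2)t(t - 1) / 2
  L_2(t) = (t + 2)(t + 1)(t - 1) / -2
  L_3(t) = (t + 2)(t + 1)t / 6
Then q(t) = 41·L_0(t) + 1·L_1(t) - 3·L_2(t) - 1·L_3(t).
Expanding and collecting terms gives q(t) = -5t³ + 3t² + 4t - 3.
Evaluating at t = -4: q(-4) = 349.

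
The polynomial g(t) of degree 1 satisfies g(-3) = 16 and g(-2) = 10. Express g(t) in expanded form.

Using the Lagrange interpolation formula with nodes -3, -2:
  L_0(t) = (t + 2) / -1
  L_1(t) = (t + 3) / 1
Then g(t) = 16·L_0(t) + 10·L_1(t).
Expanding and collecting terms gives g(t) = -6t - 2.
Check: g(-3) = 16. ✓

g(t) = -6t - 2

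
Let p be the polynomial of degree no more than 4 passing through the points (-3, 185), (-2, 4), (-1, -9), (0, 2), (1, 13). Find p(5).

3777

Write p(u) = au^4 + bu^3 + cu^2 + du + e. Substituting each data point gives a linear system:
  81a - 27b + 9c - 3d + e = 185
  16a - 8b + 4c - 2d + e = 4
  a - b + c - d + e = -9
  e = 2
  a + b + c + d + e = 13
Solving the system yields a = 5, b = 6, c = -5, d = 5, e = 2.
So p(u) = 5u⁴ + 6u³ - 5u² + 5u + 2.
Then p(5) = 3777.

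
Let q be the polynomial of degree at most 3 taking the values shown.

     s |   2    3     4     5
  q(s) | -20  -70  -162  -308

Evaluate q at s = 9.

-1672

Write q(s) = as^3 + bs^2 + cs + d. Substituting each data point gives a linear system:
  8a + 4b + 2c + d = -20
  27a + 9b + 3c + d = -70
  64a + 16b + 4c + d = -162
  125a + 25b + 5c + d = -308
Solving the system yields a = -2, b = -3, c = 3, d = 2.
So q(s) = -2s^3 - 3s^2 + 3s + 2.
Then q(9) = -1672.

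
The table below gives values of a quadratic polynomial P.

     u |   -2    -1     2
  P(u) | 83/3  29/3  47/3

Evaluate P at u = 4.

Using the Lagrange interpolation formula with nodes -2, -1, 2:
  L_0(u) = (u + 1)(u - 2) / 4
  L_1(u) = (u + 2)(u - 2) / -3
  L_2(u) = (u + 2)(u + 1) / 12
Then P(u) = 83/3·L_0(u) + 29/3·L_1(u) + 47/3·L_2(u).
Expanding and collecting terms gives P(u) = 5u^2 - 3u + 5/3.
Evaluating at u = 4: P(4) = 209/3.

209/3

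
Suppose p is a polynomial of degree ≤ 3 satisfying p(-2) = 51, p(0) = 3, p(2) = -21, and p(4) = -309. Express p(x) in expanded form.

p(x) = -6x^3 + 3x^2 + 6x + 3

Write p(x) = ax^3 + bx^2 + cx + d. Substituting each data point gives a linear system:
  -8a + 4b - 2c + d = 51
  d = 3
  8a + 4b + 2c + d = -21
  64a + 16b + 4c + d = -309
Solving the system yields a = -6, b = 3, c = 6, d = 3.
So p(x) = -6x³ + 3x² + 6x + 3.
Check: p(4) = -309. ✓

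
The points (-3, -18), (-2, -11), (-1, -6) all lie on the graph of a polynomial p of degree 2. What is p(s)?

Write p(s) = as^2 + bs + c. Substituting each data point gives a linear system:
  9a - 3b + c = -18
  4a - 2b + c = -11
  a - b + c = -6
Solving the system yields a = -1, b = 2, c = -3.
So p(s) = -s^2 + 2s - 3.
Check: p(-3) = -18. ✓

p(s) = -s^2 + 2s - 3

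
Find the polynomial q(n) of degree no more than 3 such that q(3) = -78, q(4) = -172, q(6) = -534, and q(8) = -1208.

q(n) = -2n^3 - 3n^2 + n

Using the Lagrange interpolation formula with nodes 3, 4, 6, 8:
  L_0(n) = (n - 4)(n - 6)(n - 8) / -15
  L_1(n) = (n - 3)(n - 6)(n - 8) / 8
  L_2(n) = (n - 3)(n - 4)(n - 8) / -12
  L_3(n) = (n - 3)(n - 4)(n - 6) / 40
Then q(n) = -78·L_0(n) - 172·L_1(n) - 534·L_2(n) - 1208·L_3(n).
Expanding and collecting terms gives q(n) = -2n^3 - 3n^2 + n.
Check: q(4) = -172. ✓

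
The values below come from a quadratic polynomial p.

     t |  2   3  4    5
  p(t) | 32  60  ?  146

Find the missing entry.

The 3 known points determine the degree-2 polynomial uniquely.
Write p(t) = at^2 + bt + c. Substituting each data point gives a linear system:
  4a + 2b + c = 32
  9a + 3b + c = 60
  25a + 5b + c = 146
Solving the system yields a = 5, b = 3, c = 6.
So p(t) = 5t² + 3t + 6.
Then p(4) = 98.

98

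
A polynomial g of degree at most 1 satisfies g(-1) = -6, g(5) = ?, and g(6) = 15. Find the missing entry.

12

The 2 known points determine the degree-1 polynomial uniquely.
Write g(u) = au + b. Substituting each data point gives a linear system:
  -a + b = -6
  6a + b = 15
Solving the system yields a = 3, b = -3.
So g(u) = 3u - 3.
Then g(5) = 12.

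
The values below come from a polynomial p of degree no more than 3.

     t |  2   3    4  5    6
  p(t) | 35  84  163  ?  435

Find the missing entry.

278

On equispaced nodes a degree-3 polynomial has vanishing fourth forward difference, so
  p(2) - 4·p(3) + 6·p(4) - 4·p(5) + p(6) = 0.
Substituting the known values and solving for p(5):
  -4·p(5) = -1112
  p(5) = 278.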